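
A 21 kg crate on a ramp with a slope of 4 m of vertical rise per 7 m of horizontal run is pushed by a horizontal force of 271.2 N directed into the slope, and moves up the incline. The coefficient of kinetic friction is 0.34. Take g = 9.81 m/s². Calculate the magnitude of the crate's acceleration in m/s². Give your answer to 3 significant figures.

The horizontal push has components F cos 29.74° = 271.2 × 0.8682 = 235.456 N up the incline and F sin 29.74° = 271.2 × 0.4961 = 134.542 N pressing into the surface.
The normal force is therefore N = mg cos 29.74° + F sin 29.74° = 178.858 + 134.542 = 313.400 N, and kinetic friction down the slope is μN = 0.34 × 313.400 = 106.556 N.
Along the incline: F cos 29.74° − mg sin 29.74° − μN = ma, so 235.456 − 102.202 − 106.556 = 21 a, giving a = 1.2713 m/s².

1.27 m/s²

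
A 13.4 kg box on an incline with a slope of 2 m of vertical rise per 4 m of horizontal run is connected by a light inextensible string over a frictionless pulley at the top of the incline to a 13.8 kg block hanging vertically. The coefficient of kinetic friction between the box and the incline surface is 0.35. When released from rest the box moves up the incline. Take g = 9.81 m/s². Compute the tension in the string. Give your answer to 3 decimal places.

For the box on the incline: the weight component along the slope is m₁g sin 26.57° = 13.4 × 9.81 × 0.4472 = 58.786 N and the normal force is N = m₁g cos 26.57° = 117.576 N.
Kinetic friction opposes the box's motion up the incline: f = μN = 0.35 × 117.576 = 41.152 N acting down the slope.
Newton's second law for the box (up-slope positive): T − 58.786 − 41.152 = 13.4 a. For the hanging block (downward positive): 13.8 × 9.81 − T = 13.8 a.
Adding the two equations eliminates T: 35.440 = 27.2 a, so a = 1.3029 m/s².
Then from the hanging block's equation, T = 13.8 × (9.81 − 1.3029) = 117.398 N.

117.398 N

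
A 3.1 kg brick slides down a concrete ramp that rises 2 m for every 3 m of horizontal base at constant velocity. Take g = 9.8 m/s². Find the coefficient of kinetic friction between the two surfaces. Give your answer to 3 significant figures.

At constant velocity the net force along the incline is zero: mg sin 33.69° = μ mg cos 33.69°.
So μ = tan 33.69° = 0.5547 / 0.8321 = 0.6666.

0.667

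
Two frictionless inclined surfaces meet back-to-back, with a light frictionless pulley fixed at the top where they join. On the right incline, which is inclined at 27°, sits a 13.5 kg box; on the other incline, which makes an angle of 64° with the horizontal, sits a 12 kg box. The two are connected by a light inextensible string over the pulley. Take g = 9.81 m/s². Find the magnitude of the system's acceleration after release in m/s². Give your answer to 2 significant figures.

1.8 m/s²

Resolve each weight along its own incline: the 13.5 kg mass has component 13.5 × 9.81 × sin 27° = 60.124 N down its slope, and the 12 kg mass has 12 × 9.81 × sin 64° = 105.806 N down its slope.
The 12 kg side's 105.806 N exceeds the other side's 60.124 N, so that mass slides down and the 13.5 kg mass slides up. Taking that direction as positive, Newton's second law for the whole system gives 105.806 − 60.124 = (13.5 + 12) a, so a = 45.682 / 25.5 = 1.7915 m/s².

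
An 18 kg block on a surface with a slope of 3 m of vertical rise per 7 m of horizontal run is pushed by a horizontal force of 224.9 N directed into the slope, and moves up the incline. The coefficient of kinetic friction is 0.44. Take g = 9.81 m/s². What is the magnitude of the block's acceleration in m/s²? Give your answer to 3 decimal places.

The horizontal push has components F cos 23.20° = 224.9 × 0.9191 = 206.706 N up the incline and F sin 23.20° = 224.9 × 0.3939 = 88.588 N pressing into the surface.
The normal force is therefore N = mg cos 23.20° + F sin 23.20° = 162.295 + 88.588 = 250.883 N, and kinetic friction down the slope is μN = 0.44 × 250.883 = 110.389 N.
Along the incline: F cos 23.20° − mg sin 23.20° − μN = ma, so 206.706 − 69.555 − 110.389 = 18 a, giving a = 1.4868 m/s².

1.487 m/s²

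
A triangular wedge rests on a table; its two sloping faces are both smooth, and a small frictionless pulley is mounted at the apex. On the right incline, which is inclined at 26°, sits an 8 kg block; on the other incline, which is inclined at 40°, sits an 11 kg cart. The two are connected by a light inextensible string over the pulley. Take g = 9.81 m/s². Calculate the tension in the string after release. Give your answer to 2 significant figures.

49 N

Resolve each weight along its own incline: the 8 kg mass has component 8 × 9.81 × sin 26° = 34.403 N down its slope, and the 11 kg mass has 11 × 9.81 × sin 40° = 69.363 N down its slope.
The 11 kg side's 69.363 N exceeds the other side's 34.403 N, so that mass slides down and the 8 kg mass slides up. Taking that direction as positive, Newton's second law for the whole system gives 69.363 − 34.403 = (8 + 11) a, so a = 34.960 / 19 = 1.8400 m/s².
For the 8 kg mass (up-slope positive): T − 34.403 = 8 × 1.8400, so T = 49.123 N.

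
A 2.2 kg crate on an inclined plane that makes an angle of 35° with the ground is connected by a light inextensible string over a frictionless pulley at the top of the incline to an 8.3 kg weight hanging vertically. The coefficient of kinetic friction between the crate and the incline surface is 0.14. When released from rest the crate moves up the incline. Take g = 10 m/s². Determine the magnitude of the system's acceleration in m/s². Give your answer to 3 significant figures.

For the crate on the incline: the weight component along the slope is m₁g sin 35° = 2.2 × 10 × 0.5736 = 12.619 N and the normal force is N = m₁g cos 35° = 18.021 N.
Kinetic friction opposes the crate's motion up the incline: f = μN = 0.14 × 18.021 = 2.523 N acting down the slope.
Newton's second law for the crate (up-slope positive): T − 12.619 − 2.523 = 2.2 a. For the hanging weight (downward positive): 8.3 × 10 − T = 8.3 a.
Adding the two equations eliminates T: 67.858 = 10.5 a, so a = 6.4627 m/s².

6.46 m/s²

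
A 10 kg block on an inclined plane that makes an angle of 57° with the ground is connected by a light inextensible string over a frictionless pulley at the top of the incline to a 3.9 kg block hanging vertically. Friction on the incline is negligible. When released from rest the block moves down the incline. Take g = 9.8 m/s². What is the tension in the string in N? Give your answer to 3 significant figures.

For the block on the incline: the weight component along the slope is m₁g sin 57° = 10 × 9.8 × 0.8387 = 82.193 N and the normal force is N = m₁g cos 57° = 53.375 N.
Newton's second law for the block (down-slope positive): 82.193 − T = 10 a. For the hanging block (upward positive): T − 3.9 × 9.8 = 3.9 a.
Adding the two equations eliminates T: 43.973 = 13.9 a, so a = 3.1635 m/s².
Then from the hanging block's equation, T = 3.9 × (9.8 + 3.1635) = 50.558 N.

50.6 N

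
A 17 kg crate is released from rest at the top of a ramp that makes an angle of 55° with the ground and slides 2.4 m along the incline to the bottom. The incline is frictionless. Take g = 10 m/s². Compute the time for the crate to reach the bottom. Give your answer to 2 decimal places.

0.77 s

The weight component along the incline is mg sin 55° = 139.256 N and the normal force is N = mg cos 55° = 97.508 N.
With no friction, a = g sin 55° = 8.1915 m/s².
Starting from rest, L = ½at², so t = √(2L/a) = √(2 × 2.4 / 8.1915) = 0.7655 s.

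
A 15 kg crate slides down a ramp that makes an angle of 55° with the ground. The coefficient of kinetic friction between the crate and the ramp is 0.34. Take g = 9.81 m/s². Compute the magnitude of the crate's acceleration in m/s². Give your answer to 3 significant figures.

Resolving the weight along the incline: the component pulling the crate down the slope is mg sin 55° = 15 × 9.81 × 0.8192 = 120.545 N, and the normal force is N = mg cos 55° = 15 × 9.81 × 0.5736 = 84.405 N.
Kinetic friction acts up the slope with magnitude f = μN = 0.34 × 84.405 = 28.698 N.
Net force along the incline is 120.545 − 28.698 = 91.847 N, so a = 91.847 / 15 = 6.1231 m/s².

6.12 m/s²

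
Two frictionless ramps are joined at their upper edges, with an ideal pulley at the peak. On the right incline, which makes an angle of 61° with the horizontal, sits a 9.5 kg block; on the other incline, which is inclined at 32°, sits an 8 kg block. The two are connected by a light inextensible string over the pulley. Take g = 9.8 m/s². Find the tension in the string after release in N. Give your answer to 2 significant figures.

Resolve each weight along its own incline: the 9.5 kg mass has component 9.5 × 9.8 × sin 61° = 81.427 N down its slope, and the 8 kg mass has 8 × 9.8 × sin 32° = 41.546 N down its slope.
The 9.5 kg side's 81.427 N exceeds the other side's 41.546 N, so that mass slides down and the 8 kg mass slides up. Taking that direction as positive, Newton's second law for the whole system gives 81.427 − 41.546 = (9.5 + 8) a, so a = 39.881 / 17.5 = 2.2789 m/s².
For the 8 kg mass (up-slope positive): T − 41.546 = 8 × 2.2789, so T = 59.777 N.

60 N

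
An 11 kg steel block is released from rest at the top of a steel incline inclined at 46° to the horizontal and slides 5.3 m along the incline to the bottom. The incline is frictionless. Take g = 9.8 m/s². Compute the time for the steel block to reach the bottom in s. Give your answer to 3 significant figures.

The weight component along the incline is mg sin 46° = 77.545 N and the normal force is N = mg cos 46° = 74.884 N.
With no friction, a = g sin 46° = 7.0495 m/s².
Starting from rest, L = ½at², so t = √(2L/a) = √(2 × 5.3 / 7.0495) = 1.2262 s.

1.23 s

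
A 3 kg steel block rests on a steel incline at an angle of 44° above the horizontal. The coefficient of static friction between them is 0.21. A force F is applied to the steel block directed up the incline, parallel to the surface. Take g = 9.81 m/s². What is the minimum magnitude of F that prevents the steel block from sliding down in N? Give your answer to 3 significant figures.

16.0 N

The normal force is N = mg cos 44° = 21.170 N. With F at its minimum the steel block is on the verge of sliding down, so static friction is at its maximum μ_s N = 0.21 × 21.170 = 4.446 N and acts up the slope.
Equilibrium along the incline: F + μ_s N = mg sin 44°, so F = 20.444 − 4.446 = 15.998 N.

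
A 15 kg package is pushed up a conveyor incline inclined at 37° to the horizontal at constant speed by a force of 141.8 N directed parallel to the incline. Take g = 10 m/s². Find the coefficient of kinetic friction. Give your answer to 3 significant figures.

0.430

At constant speed ΣF = 0 along the incline. The applied 141.8 N acts up the slope; the weight component mg sin 37° = 90.272 N and kinetic friction μN both act down the slope.
So 141.8 = 90.272 + μ × 119.795, giving μ = (141.8 − 90.272) / 119.795 = 0.4301.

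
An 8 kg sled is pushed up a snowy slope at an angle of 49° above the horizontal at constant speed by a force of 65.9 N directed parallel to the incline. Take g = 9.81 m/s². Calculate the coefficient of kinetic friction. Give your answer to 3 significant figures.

0.130

At constant speed ΣF = 0 along the incline. The applied 65.9 N acts up the slope; the weight component mg sin 49° = 59.230 N and kinetic friction μN both act down the slope.
So 65.9 = 59.230 + μ × 51.488, giving μ = (65.9 − 59.230) / 51.488 = 0.1295.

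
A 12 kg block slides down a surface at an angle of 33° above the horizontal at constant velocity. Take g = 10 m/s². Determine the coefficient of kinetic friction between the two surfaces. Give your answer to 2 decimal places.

0.65

At constant velocity the net force along the incline is zero: mg sin 33° = μ mg cos 33°.
So μ = tan 33° = 0.5446 / 0.8387 = 0.6493.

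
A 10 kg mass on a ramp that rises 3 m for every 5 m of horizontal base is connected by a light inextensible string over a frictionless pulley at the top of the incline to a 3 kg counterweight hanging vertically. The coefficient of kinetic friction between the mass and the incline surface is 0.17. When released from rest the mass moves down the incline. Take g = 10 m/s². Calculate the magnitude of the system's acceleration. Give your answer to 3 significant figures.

For the mass on the incline: the weight component along the slope is m₁g sin 30.96° = 10 × 10 × 0.5145 = 51.450 N and the normal force is N = m₁g cos 30.96° = 85.749 N.
Kinetic friction opposes the mass's motion down the incline: f = μN = 0.17 × 85.749 = 14.577 N acting up the slope.
Newton's second law for the mass (down-slope positive): 51.450 − 14.577 − T = 10 a. For the hanging counterweight (upward positive): T − 3 × 10 = 3 a.
Adding the two equations eliminates T: 6.873 = 13 a, so a = 0.5287 m/s².

0.529 m/s²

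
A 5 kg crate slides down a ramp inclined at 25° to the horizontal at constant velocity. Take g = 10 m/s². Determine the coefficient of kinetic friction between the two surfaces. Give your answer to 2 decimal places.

At constant velocity the net force along the incline is zero: mg sin 25° = μ mg cos 25°.
So μ = tan 25° = 0.4226 / 0.9063 = 0.4663.

0.47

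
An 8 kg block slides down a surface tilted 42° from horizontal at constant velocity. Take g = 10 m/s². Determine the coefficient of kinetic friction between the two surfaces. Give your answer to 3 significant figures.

At constant velocity the net force along the incline is zero: mg sin 42° = μ mg cos 42°.
So μ = tan 42° = 0.6691 / 0.7431 = 0.9004.

0.900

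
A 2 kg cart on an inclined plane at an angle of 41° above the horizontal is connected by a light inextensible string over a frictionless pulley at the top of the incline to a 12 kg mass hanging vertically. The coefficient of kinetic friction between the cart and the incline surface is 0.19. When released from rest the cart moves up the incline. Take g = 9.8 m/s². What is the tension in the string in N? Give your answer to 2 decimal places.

30.23 N

For the cart on the incline: the weight component along the slope is m₁g sin 41° = 2 × 9.8 × 0.6561 = 12.860 N and the normal force is N = m₁g cos 41° = 14.792 N.
Kinetic friction opposes the cart's motion up the incline: f = μN = 0.19 × 14.792 = 2.810 N acting down the slope.
Newton's second law for the cart (up-slope positive): T − 12.860 − 2.810 = 2 a. For the hanging mass (downward positive): 12 × 9.8 − T = 12 a.
Adding the two equations eliminates T: 101.930 = 14 a, so a = 7.2807 m/s².
Then from the hanging mass's equation, T = 12 × (9.8 − 7.2807) = 30.232 N.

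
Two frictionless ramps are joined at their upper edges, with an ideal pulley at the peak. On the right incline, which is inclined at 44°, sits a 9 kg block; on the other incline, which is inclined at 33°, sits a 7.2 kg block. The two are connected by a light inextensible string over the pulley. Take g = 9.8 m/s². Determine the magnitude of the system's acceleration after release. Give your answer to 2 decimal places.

1.41 m/s²

Resolve each weight along its own incline: the 9 kg mass has component 9 × 9.8 × sin 44° = 61.269 N down its slope, and the 7.2 kg mass has 7.2 × 9.8 × sin 33° = 38.430 N down its slope.
The 9 kg side's 61.269 N exceeds the other side's 38.430 N, so that mass slides down and the 7.2 kg mass slides up. Taking that direction as positive, Newton's second law for the whole system gives 61.269 − 38.430 = (9 + 7.2) a, so a = 22.839 / 16.2 = 1.4098 m/s².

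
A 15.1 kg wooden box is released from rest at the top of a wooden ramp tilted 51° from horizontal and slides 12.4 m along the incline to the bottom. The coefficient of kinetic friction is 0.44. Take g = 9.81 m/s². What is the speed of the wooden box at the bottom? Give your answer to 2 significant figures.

11 m/s

The weight component along the incline is mg sin 51° = 115.119 N and the normal force is N = mg cos 51° = 93.222 N.
Friction up the slope is f = μN = 0.44 × 93.222 = 41.018 N, so the net downslope force is 115.119 − 41.018 = 74.101 N and a = 74.101 / 15.1 = 4.9074 m/s².
Starting from rest over a distance of 12.4 m, v² = 2aL = 2 × 4.9074 × 12.4 = 121.7035, so v = 11.0319 m/s.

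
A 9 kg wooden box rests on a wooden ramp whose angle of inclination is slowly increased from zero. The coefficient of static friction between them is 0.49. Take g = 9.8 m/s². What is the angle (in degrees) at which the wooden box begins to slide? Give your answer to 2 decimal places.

26.10°

At the threshold of sliding, static friction is at its maximum μ_s N and exactly balances the weight component along the incline: mg sin θ = μ_s mg cos θ.
Hence tan θ = μ_s = 0.49, so θ = arctan(0.49) = 26.1049°.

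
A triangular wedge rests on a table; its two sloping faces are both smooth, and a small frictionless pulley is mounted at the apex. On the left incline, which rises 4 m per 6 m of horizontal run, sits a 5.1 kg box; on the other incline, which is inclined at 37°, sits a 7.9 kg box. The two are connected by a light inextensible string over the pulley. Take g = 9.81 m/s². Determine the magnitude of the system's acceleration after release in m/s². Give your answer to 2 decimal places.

Resolve each weight along its own incline: the 5.1 kg mass has component 5.1 × 9.81 × sin 33.69° = 27.752 N down its slope, and the 7.9 kg mass has 7.9 × 9.81 × sin 37° = 46.640 N down its slope.
The 7.9 kg side's 46.640 N exceeds the other side's 27.752 N, so that mass slides down and the 5.1 kg mass slides up. Taking that direction as positive, Newton's second law for the whole system gives 46.640 − 27.752 = (5.1 + 7.9) a, so a = 18.888 / 13 = 1.4529 m/s².

1.45 m/s²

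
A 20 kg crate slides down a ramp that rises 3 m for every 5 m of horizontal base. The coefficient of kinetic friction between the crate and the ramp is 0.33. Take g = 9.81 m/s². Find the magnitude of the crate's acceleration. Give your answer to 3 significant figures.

2.27 m/s²

Resolving the weight along the incline: the component pulling the crate down the slope is mg sin 30.96° = 20 × 9.81 × 0.5145 = 100.945 N, and the normal force is N = mg cos 30.96° = 20 × 9.81 × 0.8575 = 168.242 N.
Kinetic friction acts up the slope with magnitude f = μN = 0.33 × 168.242 = 55.520 N.
Net force along the incline is 100.945 − 55.520 = 45.425 N, so a = 45.425 / 20 = 2.2712 m/s².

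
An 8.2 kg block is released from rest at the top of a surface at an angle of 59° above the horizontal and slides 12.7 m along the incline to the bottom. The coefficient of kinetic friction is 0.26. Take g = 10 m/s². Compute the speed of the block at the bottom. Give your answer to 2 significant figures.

14 m/s

The weight component along the incline is mg sin 59° = 70.288 N and the normal force is N = mg cos 59° = 42.233 N.
Friction up the slope is f = μN = 0.26 × 42.233 = 10.981 N, so the net downslope force is 70.288 − 10.981 = 59.307 N and a = 59.307 / 8.2 = 7.2326 m/s².
Starting from rest over a distance of 12.7 m, v² = 2aL = 2 × 7.2326 × 12.7 = 183.7080, so v = 13.5539 m/s.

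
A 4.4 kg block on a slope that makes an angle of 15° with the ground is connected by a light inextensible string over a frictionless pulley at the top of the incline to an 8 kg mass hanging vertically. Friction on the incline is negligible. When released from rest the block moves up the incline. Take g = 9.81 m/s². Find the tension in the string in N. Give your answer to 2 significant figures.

35 N

For the block on the incline: the weight component along the slope is m₁g sin 15° = 4.4 × 9.81 × 0.2588 = 11.171 N and the normal force is N = m₁g cos 15° = 41.693 N.
Newton's second law for the block (up-slope positive): T − 11.171 = 4.4 a. For the hanging mass (downward positive): 8 × 9.81 − T = 8 a.
Adding the two equations eliminates T: 67.309 = 12.4 a, so a = 5.4281 m/s².
Then from the hanging mass's equation, T = 8 × (9.81 − 5.4281) = 35.055 N.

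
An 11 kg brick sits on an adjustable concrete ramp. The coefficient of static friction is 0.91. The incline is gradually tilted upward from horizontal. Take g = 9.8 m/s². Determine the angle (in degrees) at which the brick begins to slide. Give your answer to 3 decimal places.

At the threshold of sliding, static friction is at its maximum μ_s N and exactly balances the weight component along the incline: mg sin θ = μ_s mg cos θ.
Hence tan θ = μ_s = 0.91, so θ = arctan(0.91) = 42.3022°.

42.302°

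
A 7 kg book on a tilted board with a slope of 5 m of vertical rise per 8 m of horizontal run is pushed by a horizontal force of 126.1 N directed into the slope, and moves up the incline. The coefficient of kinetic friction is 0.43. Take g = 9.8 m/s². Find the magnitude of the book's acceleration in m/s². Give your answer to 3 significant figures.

2.40 m/s²

The horizontal push has components F cos 32.01° = 126.1 × 0.8480 = 106.933 N up the incline and F sin 32.01° = 126.1 × 0.5300 = 66.833 N pressing into the surface.
The normal force is therefore N = mg cos 32.01° + F sin 32.01° = 58.173 + 66.833 = 125.006 N, and kinetic friction down the slope is μN = 0.43 × 125.006 = 53.753 N.
Along the incline: F cos 32.01° − mg sin 32.01° − μN = ma, so 106.933 − 36.358 − 53.753 = 7 a, giving a = 2.4031 m/s².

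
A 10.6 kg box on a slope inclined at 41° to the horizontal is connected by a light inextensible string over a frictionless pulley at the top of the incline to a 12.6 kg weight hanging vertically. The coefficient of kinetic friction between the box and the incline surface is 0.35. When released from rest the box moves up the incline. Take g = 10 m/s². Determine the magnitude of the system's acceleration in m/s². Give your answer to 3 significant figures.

1.23 m/s²

For the box on the incline: the weight component along the slope is m₁g sin 41° = 10.6 × 10 × 0.6561 = 69.547 N and the normal force is N = m₁g cos 41° = 79.999 N.
Kinetic friction opposes the box's motion up the incline: f = μN = 0.35 × 79.999 = 28.000 N acting down the slope.
Newton's second law for the box (up-slope positive): T − 69.547 − 28.000 = 10.6 a. For the hanging weight (downward positive): 12.6 × 10 − T = 12.6 a.
Adding the two equations eliminates T: 28.453 = 23.2 a, so a = 1.2264 m/s².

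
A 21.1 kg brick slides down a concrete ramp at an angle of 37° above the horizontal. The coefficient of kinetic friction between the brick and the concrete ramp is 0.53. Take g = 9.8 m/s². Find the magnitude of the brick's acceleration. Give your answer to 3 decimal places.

Resolving the weight along the incline: the component pulling the brick down the slope is mg sin 37° = 21.1 × 9.8 × 0.6018 = 124.440 N, and the normal force is N = mg cos 37° = 21.1 × 9.8 × 0.7986 = 165.135 N.
Kinetic friction acts up the slope with magnitude f = μN = 0.53 × 165.135 = 87.522 N.
Net force along the incline is 124.440 − 87.522 = 36.918 N, so a = 36.918 / 21.1 = 1.7497 m/s².

1.750 m/s²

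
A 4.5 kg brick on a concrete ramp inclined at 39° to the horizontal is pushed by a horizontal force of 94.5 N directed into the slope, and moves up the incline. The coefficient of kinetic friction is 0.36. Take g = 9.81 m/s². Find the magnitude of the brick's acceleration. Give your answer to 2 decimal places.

2.64 m/s²

The horizontal push has components F cos 39° = 94.5 × 0.7771 = 73.436 N up the incline and F sin 39° = 94.5 × 0.6293 = 59.469 N pressing into the surface.
The normal force is therefore N = mg cos 39° + F sin 39° = 34.305 + 59.469 = 93.774 N, and kinetic friction down the slope is μN = 0.36 × 93.774 = 33.759 N.
Along the incline: F cos 39° − mg sin 39° − μN = ma, so 73.436 − 27.780 − 33.759 = 4.5 a, giving a = 2.6438 m/s².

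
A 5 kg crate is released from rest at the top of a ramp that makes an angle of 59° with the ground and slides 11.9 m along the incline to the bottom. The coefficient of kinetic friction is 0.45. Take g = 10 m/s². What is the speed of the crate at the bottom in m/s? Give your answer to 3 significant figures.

12.2 m/s

The weight component along the incline is mg sin 59° = 42.858 N and the normal force is N = mg cos 59° = 25.752 N.
Friction up the slope is f = μN = 0.45 × 25.752 = 11.588 N, so the net downslope force is 42.858 − 11.588 = 31.270 N and a = 31.270 / 5 = 6.2540 m/s².
Starting from rest over a distance of 11.9 m, v² = 2aL = 2 × 6.2540 × 11.9 = 148.8452, so v = 12.2002 m/s.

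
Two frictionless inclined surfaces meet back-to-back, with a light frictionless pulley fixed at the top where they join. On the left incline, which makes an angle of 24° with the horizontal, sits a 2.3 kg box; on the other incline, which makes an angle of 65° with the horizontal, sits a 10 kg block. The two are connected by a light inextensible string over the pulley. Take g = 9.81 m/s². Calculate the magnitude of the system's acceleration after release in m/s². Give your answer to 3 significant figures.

Resolve each weight along its own incline: the 2.3 kg mass has component 2.3 × 9.81 × sin 24° = 9.177 N down its slope, and the 10 kg mass has 10 × 9.81 × sin 65° = 88.909 N down its slope.
The 10 kg side's 88.909 N exceeds the other side's 9.177 N, so that mass slides down and the 2.3 kg mass slides up. Taking that direction as positive, Newton's second law for the whole system gives 88.909 − 9.177 = (2.3 + 10) a, so a = 79.732 / 12.3 = 6.4823 m/s².

6.48 m/s²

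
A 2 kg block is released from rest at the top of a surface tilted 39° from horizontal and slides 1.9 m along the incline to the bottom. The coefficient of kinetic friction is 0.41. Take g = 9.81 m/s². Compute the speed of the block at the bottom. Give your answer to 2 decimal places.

The weight component along the incline is mg sin 39° = 12.347 N and the normal force is N = mg cos 39° = 15.248 N.
Friction up the slope is f = μN = 0.41 × 15.248 = 6.252 N, so the net downslope force is 12.347 − 6.252 = 6.095 N and a = 6.095 / 2 = 3.0475 m/s².
Starting from rest over a distance of 1.9 m, v² = 2aL = 2 × 3.0475 × 1.9 = 11.5805, so v = 3.4030 m/s.

3.40 m/s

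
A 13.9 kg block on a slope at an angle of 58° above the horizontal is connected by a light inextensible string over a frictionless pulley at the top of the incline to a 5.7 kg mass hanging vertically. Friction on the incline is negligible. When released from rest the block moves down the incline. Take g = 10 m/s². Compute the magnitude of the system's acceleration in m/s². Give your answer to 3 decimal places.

For the block on the incline: the weight component along the slope is m₁g sin 58° = 13.9 × 10 × 0.8480 = 117.872 N and the normal force is N = m₁g cos 58° = 73.659 N.
Newton's second law for the block (down-slope positive): 117.872 − T = 13.9 a. For the hanging mass (upward positive): T − 5.7 × 10 = 5.7 a.
Adding the two equations eliminates T: 60.872 = 19.6 a, so a = 3.1057 m/s².

3.106 m/s²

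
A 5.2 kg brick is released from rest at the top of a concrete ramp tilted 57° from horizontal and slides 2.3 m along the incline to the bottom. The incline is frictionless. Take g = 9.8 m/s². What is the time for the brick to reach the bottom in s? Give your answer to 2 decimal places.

The weight component along the incline is mg sin 57° = 42.739 N and the normal force is N = mg cos 57° = 27.755 N.
With no friction, a = g sin 57° = 8.2190 m/s².
Starting from rest, L = ½at², so t = √(2L/a) = √(2 × 2.3 / 8.2190) = 0.7481 s.

0.75 s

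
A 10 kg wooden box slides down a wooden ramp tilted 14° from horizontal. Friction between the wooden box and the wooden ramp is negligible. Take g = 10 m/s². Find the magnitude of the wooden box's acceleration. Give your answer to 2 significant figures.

Resolving the weight along the incline: the component pulling the wooden box down the slope is mg sin 14° = 10 × 10 × 0.2419 = 24.190 N, and the normal force is N = mg cos 14° = 10 × 10 × 0.9703 = 97.030 N.
With no friction the net force along the incline is 24.190 N, so a = g sin 14° = 24.190 / 10 = 2.4190 m/s².

2.4 m/s²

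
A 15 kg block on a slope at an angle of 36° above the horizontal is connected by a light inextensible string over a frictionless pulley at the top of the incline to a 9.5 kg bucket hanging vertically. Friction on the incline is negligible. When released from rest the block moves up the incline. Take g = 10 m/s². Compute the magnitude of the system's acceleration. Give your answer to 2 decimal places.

0.28 m/s²

For the block on the incline: the weight component along the slope is m₁g sin 36° = 15 × 10 × 0.5878 = 88.170 N and the normal force is N = m₁g cos 36° = 121.353 N.
Newton's second law for the block (up-slope positive): T − 88.170 = 15 a. For the hanging bucket (downward positive): 9.5 × 10 − T = 9.5 a.
Adding the two equations eliminates T: 6.830 = 24.5 a, so a = 0.2788 m/s².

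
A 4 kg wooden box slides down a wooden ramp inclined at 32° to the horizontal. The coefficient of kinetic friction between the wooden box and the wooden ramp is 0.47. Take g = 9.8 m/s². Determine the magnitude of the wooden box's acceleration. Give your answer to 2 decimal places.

1.29 m/s²

Resolving the weight along the incline: the component pulling the wooden box down the slope is mg sin 32° = 4 × 9.8 × 0.5299 = 20.772 N, and the normal force is N = mg cos 32° = 4 × 9.8 × 0.8480 = 33.242 N.
Kinetic friction acts up the slope with magnitude f = μN = 0.47 × 33.242 = 15.624 N.
Net force along the incline is 20.772 − 15.624 = 5.148 N, so a = 5.148 / 4 = 1.2870 m/s².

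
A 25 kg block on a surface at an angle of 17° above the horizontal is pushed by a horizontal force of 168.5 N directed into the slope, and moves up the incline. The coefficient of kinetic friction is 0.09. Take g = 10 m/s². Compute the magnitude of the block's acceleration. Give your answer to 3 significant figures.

2.48 m/s²

The horizontal push has components F cos 17° = 168.5 × 0.9563 = 161.137 N up the incline and F sin 17° = 168.5 × 0.2924 = 49.269 N pressing into the surface.
The normal force is therefore N = mg cos 17° + F sin 17° = 239.075 + 49.269 = 288.344 N, and kinetic friction down the slope is μN = 0.09 × 288.344 = 25.951 N.
Along the incline: F cos 17° − mg sin 17° − μN = ma, so 161.137 − 73.100 − 25.951 = 25 a, giving a = 2.4834 m/s².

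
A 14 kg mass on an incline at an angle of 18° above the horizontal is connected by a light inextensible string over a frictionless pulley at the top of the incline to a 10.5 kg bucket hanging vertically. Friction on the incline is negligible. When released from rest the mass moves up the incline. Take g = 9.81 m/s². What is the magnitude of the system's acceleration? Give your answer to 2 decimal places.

2.47 m/s²

For the mass on the incline: the weight component along the slope is m₁g sin 18° = 14 × 9.81 × 0.3090 = 42.438 N and the normal force is N = m₁g cos 18° = 130.618 N.
Newton's second law for the mass (up-slope positive): T − 42.438 = 14 a. For the hanging bucket (downward positive): 10.5 × 9.81 − T = 10.5 a.
Adding the two equations eliminates T: 60.567 = 24.5 a, so a = 2.4721 m/s².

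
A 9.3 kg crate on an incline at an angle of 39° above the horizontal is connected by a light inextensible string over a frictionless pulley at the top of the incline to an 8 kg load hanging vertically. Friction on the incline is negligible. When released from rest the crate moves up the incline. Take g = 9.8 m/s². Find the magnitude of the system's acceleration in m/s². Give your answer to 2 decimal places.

For the crate on the incline: the weight component along the slope is m₁g sin 39° = 9.3 × 9.8 × 0.6293 = 57.354 N and the normal force is N = m₁g cos 39° = 70.829 N.
Newton's second law for the crate (up-slope positive): T − 57.354 = 9.3 a. For the hanging load (downward positive): 8 × 9.8 − T = 8 a.
Adding the two equations eliminates T: 21.046 = 17.3 a, so a = 1.2165 m/s².

1.22 m/s²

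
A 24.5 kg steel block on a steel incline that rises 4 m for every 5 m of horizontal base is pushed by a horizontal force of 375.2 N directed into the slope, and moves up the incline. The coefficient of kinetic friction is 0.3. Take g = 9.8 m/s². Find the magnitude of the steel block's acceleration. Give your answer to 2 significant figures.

0.67 m/s²

The horizontal push has components F cos 38.66° = 375.2 × 0.7809 = 292.994 N up the incline and F sin 38.66° = 375.2 × 0.6247 = 234.387 N pressing into the surface.
The normal force is therefore N = mg cos 38.66° + F sin 38.66° = 187.494 + 234.387 = 421.881 N, and kinetic friction down the slope is μN = 0.3 × 421.881 = 126.564 N.
Along the incline: F cos 38.66° − mg sin 38.66° − μN = ma, so 292.994 − 149.990 − 126.564 = 24.5 a, giving a = 0.6710 m/s².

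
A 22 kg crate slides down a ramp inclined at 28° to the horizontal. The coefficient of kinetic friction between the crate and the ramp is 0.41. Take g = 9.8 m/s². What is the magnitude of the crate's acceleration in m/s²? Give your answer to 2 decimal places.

Resolving the weight along the incline: the component pulling the crate down the slope is mg sin 28° = 22 × 9.8 × 0.4695 = 101.224 N, and the normal force is N = mg cos 28° = 22 × 9.8 × 0.8829 = 190.353 N.
Kinetic friction acts up the slope with magnitude f = μN = 0.41 × 190.353 = 78.045 N.
Net force along the incline is 101.224 − 78.045 = 23.179 N, so a = 23.179 / 22 = 1.0536 m/s².

1.05 m/s²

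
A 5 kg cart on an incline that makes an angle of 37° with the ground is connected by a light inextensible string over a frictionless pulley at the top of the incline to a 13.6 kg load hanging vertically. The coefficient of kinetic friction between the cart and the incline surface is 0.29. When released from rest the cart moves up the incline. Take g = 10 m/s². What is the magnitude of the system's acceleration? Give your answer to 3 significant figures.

For the cart on the incline: the weight component along the slope is m₁g sin 37° = 5 × 10 × 0.6018 = 30.090 N and the normal force is N = m₁g cos 37° = 39.932 N.
Kinetic friction opposes the cart's motion up the incline: f = μN = 0.29 × 39.932 = 11.580 N acting down the slope.
Newton's second law for the cart (up-slope positive): T − 30.090 − 11.580 = 5 a. For the hanging load (downward positive): 13.6 × 10 − T = 13.6 a.
Adding the two equations eliminates T: 94.330 = 18.6 a, so a = 5.0715 m/s².

5.07 m/s²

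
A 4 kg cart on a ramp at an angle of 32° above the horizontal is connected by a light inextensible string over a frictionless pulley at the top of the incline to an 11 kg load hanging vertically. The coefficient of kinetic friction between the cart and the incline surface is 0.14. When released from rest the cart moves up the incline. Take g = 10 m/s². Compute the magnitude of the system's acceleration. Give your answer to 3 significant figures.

For the cart on the incline: the weight component along the slope is m₁g sin 32° = 4 × 10 × 0.5299 = 21.196 N and the normal force is N = m₁g cos 32° = 33.922 N.
Kinetic friction opposes the cart's motion up the incline: f = μN = 0.14 × 33.922 = 4.749 N acting down the slope.
Newton's second law for the cart (up-slope positive): T − 21.196 − 4.749 = 4 a. For the hanging load (downward positive): 11 × 10 − T = 11 a.
Adding the two equations eliminates T: 84.055 = 15 a, so a = 5.6037 m/s².

5.60 m/s²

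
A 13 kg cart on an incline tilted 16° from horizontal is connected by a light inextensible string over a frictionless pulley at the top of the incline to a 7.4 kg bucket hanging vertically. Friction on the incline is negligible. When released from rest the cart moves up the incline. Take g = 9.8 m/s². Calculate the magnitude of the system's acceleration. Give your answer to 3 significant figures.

1.83 m/s²

For the cart on the incline: the weight component along the slope is m₁g sin 16° = 13 × 9.8 × 0.2756 = 35.111 N and the normal force is N = m₁g cos 16° = 122.465 N.
Newton's second law for the cart (up-slope positive): T − 35.111 = 13 a. For the hanging bucket (downward positive): 7.4 × 9.8 − T = 7.4 a.
Adding the two equations eliminates T: 37.409 = 20.4 a, so a = 1.8338 m/s².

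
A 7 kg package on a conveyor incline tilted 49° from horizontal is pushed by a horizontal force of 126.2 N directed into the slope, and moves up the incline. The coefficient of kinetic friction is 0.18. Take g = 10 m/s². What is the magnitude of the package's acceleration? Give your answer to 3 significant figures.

0.651 m/s²

The horizontal push has components F cos 49° = 126.2 × 0.6561 = 82.800 N up the incline and F sin 49° = 126.2 × 0.7547 = 95.243 N pressing into the surface.
The normal force is therefore N = mg cos 49° + F sin 49° = 45.927 + 95.243 = 141.170 N, and kinetic friction down the slope is μN = 0.18 × 141.170 = 25.411 N.
Along the incline: F cos 49° − mg sin 49° − μN = ma, so 82.800 − 52.829 − 25.411 = 7 a, giving a = 0.6514 m/s².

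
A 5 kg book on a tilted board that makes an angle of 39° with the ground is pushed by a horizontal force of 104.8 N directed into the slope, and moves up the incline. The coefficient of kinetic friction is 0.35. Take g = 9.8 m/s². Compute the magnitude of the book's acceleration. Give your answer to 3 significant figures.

2.84 m/s²

The horizontal push has components F cos 39° = 104.8 × 0.7771 = 81.440 N up the incline and F sin 39° = 104.8 × 0.6293 = 65.951 N pressing into the surface.
The normal force is therefore N = mg cos 39° + F sin 39° = 38.078 + 65.951 = 104.029 N, and kinetic friction down the slope is μN = 0.35 × 104.029 = 36.410 N.
Along the incline: F cos 39° − mg sin 39° − μN = ma, so 81.440 − 30.836 − 36.410 = 5 a, giving a = 2.8388 m/s².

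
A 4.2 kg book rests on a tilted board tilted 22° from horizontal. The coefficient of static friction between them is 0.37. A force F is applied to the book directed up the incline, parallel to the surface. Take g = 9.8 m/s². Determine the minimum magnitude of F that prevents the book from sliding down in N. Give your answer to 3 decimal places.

1.299 N

The normal force is N = mg cos 22° = 38.163 N. With F at its minimum the book is on the verge of sliding down, so static friction is at its maximum μ_s N = 0.37 × 38.163 = 14.120 N and acts up the slope.
Equilibrium along the incline: F + μ_s N = mg sin 22°, so F = 15.419 − 14.120 = 1.299 N.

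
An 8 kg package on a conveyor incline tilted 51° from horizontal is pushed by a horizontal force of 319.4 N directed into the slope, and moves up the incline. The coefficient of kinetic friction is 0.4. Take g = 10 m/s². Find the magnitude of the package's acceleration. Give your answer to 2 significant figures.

2.4 m/s²

The horizontal push has components F cos 51° = 319.4 × 0.6293 = 200.998 N up the incline and F sin 51° = 319.4 × 0.7771 = 248.206 N pressing into the surface.
The normal force is therefore N = mg cos 51° + F sin 51° = 50.344 + 248.206 = 298.550 N, and kinetic friction down the slope is μN = 0.4 × 298.550 = 119.420 N.
Along the incline: F cos 51° − mg sin 51° − μN = ma, so 200.998 − 62.168 − 119.420 = 8 a, giving a = 2.4262 m/s².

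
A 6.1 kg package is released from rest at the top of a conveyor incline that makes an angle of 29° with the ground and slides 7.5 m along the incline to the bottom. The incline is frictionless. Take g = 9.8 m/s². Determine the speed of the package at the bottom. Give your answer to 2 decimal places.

8.44 m/s

The weight component along the incline is mg sin 29° = 28.982 N and the normal force is N = mg cos 29° = 52.285 N.
With no friction, a = g sin 29° = 4.7511 m/s².
Starting from rest over a distance of 7.5 m, v² = 2aL = 2 × 4.7511 × 7.5 = 71.2665, so v = 8.4419 m/s.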